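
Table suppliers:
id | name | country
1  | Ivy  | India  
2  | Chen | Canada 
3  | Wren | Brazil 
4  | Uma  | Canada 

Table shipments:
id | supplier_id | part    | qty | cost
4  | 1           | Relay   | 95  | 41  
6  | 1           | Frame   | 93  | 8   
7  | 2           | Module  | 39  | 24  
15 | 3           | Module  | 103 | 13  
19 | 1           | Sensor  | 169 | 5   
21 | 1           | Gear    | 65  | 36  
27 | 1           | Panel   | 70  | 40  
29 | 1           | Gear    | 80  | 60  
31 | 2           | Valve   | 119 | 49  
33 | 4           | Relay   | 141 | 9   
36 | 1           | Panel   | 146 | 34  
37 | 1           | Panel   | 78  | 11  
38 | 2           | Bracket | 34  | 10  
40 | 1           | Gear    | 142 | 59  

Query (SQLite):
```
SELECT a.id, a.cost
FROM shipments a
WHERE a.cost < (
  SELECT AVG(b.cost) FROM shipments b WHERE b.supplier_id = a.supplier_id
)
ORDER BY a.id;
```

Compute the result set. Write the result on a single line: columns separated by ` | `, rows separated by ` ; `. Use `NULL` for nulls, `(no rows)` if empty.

For each shipments row a, compute AVG(cost) over rows sharing a.supplier_id.
Keep row a if a.cost < that per-group AVG.
  supplier_id=1: AVG(cost) = 32.666667
  supplier_id=2: AVG(cost) = 27.666667
  supplier_id=3: AVG(cost) = 13.0
  supplier_id=4: AVG(cost) = 9.0

6 | 8 ; 7 | 24 ; 19 | 5 ; 37 | 11 ; 38 | 10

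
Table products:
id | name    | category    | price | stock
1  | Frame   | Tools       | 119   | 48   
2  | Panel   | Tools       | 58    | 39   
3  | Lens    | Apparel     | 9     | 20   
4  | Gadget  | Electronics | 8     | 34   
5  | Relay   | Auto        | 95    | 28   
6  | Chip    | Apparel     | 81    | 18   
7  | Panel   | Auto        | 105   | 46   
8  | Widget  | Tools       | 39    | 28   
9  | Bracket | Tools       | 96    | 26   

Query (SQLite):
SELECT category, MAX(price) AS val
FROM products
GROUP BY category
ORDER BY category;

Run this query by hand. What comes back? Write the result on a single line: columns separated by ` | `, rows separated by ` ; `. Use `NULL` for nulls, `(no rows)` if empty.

Partition products by category; compute MAX(price) within each group.
  Apparel: ids {3, 6} → MAX(price)=81
  Auto: ids {5, 7} → MAX(price)=105
  Electronics: ids {4} → MAX(price)=8
  Tools: ids {1, 2, 8, 9} → MAX(price)=119

Apparel | 81 ; Auto | 105 ; Electronics | 8 ; Tools | 119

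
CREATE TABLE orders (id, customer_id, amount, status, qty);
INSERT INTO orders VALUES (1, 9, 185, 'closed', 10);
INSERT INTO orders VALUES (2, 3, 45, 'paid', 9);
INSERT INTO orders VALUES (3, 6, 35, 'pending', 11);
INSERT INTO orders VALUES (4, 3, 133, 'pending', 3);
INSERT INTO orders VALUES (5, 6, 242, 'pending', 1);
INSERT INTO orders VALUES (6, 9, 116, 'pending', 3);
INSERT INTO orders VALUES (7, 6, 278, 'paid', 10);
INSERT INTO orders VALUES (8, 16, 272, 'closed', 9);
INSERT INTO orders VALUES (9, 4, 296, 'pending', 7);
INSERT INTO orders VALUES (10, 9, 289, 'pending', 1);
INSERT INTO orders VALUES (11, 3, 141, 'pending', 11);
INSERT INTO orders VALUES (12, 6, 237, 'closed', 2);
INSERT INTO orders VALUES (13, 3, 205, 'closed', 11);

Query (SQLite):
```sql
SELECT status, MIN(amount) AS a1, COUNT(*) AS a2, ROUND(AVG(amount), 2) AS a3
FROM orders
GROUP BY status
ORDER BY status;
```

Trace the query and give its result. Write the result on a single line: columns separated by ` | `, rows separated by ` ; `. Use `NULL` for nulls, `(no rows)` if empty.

Group orders by status.
Per group compute: MIN(amount), COUNT(*), ROUND(AVG(amount), 2).
  closed: ids {1, 8, 12, 13} → MIN(amount)=185, COUNT(*)=4, ROUND(AVG(amount), 2)=224.75
  paid: ids {2, 7} → MIN(amount)=45, COUNT(*)=2, ROUND(AVG(amount), 2)=161.5
  pending: ids {3, 4, 5, 6, 9, 10, 11} → MIN(amount)=35, COUNT(*)=7, ROUND(AVG(amount), 2)=178.86

closed | 185 | 4 | 224.75 ; paid | 45 | 2 | 161.5 ; pending | 35 | 7 | 178.86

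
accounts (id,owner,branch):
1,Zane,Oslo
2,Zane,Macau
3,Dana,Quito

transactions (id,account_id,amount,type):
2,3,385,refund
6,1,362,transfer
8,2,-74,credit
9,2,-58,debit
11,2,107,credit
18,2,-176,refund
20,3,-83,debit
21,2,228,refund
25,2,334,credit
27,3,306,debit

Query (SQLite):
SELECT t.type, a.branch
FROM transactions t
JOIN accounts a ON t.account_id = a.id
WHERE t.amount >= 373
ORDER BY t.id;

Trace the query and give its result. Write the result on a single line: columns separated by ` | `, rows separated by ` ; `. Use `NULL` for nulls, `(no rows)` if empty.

refund | Quito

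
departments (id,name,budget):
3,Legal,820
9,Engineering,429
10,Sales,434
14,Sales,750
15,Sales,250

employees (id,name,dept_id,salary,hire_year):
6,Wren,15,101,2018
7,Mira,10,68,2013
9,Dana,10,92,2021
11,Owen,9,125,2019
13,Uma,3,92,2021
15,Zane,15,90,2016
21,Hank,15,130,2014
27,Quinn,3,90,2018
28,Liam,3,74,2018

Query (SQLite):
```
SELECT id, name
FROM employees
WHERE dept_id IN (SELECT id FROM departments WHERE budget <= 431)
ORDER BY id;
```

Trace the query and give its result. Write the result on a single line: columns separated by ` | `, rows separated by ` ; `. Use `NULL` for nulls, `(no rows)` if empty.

Inner query: departments.id where budget <= 431.
Outer: keep employees rows whose dept_id is in that set.
Inner query → {9, 15}

6 | Wren ; 11 | Owen ; 15 | Zane ; 21 | Hank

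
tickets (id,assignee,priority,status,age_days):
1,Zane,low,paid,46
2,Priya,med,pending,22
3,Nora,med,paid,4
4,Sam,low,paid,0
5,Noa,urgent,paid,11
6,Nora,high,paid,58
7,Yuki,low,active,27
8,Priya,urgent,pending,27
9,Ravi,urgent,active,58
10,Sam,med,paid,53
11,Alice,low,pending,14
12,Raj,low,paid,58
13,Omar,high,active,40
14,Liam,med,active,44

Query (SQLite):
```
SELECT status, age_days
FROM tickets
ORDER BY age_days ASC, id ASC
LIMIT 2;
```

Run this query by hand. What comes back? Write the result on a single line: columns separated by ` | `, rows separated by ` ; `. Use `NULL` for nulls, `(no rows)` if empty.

Sort by age_days asc, tiebreak id asc: (0, id=4), (4, id=3), (11, id=5), (14, id=11), (22, id=2) …. Take first 2.

paid | 0 ; paid | 4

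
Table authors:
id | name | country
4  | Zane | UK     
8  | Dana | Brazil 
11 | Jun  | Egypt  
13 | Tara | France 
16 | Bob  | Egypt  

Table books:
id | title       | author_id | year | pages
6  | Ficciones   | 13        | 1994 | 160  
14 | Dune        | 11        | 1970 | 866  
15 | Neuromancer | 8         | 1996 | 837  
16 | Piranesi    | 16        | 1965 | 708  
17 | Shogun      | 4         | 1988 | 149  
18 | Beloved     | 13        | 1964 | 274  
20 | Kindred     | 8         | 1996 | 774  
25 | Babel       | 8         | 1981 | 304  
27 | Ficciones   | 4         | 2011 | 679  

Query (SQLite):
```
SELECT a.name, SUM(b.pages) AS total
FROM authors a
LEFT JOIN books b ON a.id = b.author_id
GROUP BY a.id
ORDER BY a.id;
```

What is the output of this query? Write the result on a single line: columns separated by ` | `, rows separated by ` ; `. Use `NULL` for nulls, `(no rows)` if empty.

LEFT JOIN keeps every authors row; unmatched ones get NULL for books columns.
Group by authors.id and compute SUM(b.pages). SUM over an all-NULL group is NULL.
  4: ids {17, 27} → SUM(b.pages)=828
  8: ids {15, 20, 25} → SUM(b.pages)=1915
  11: ids {14} → SUM(b.pages)=866
  13: ids {6, 18} → SUM(b.pages)=434
  16: ids {16} → SUM(b.pages)=708

Zane | 828 ; Dana | 1915 ; Jun | 866 ; Tara | 434 ; Bob | 708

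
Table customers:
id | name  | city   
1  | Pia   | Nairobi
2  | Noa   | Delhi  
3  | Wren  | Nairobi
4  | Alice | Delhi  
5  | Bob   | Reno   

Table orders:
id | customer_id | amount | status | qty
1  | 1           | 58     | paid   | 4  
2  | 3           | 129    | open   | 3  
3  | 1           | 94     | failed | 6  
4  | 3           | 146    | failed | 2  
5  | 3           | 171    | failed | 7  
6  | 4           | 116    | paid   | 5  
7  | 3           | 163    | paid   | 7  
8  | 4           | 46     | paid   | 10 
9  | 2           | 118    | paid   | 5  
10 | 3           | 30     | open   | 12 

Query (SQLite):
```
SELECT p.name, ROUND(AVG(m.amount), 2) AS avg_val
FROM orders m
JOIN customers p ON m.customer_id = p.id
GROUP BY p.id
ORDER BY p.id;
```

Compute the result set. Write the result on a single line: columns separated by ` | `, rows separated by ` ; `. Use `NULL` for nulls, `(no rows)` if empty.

Join each orders row to its customers via customer_id.
Group joined rows by customers.id; compute ROUND(AVG(m.amount), 2) per group.
  1: ids {1, 3} → ROUND(AVG(m.amount), 2)=76
  2: ids {9} → ROUND(AVG(m.amount), 2)=118
  3: ids {2, 4, 5, 7, 10} → ROUND(AVG(m.amount), 2)=127.8
  4: ids {6, 8} → ROUND(AVG(m.amount), 2)=81

Pia | 76 ; Noa | 118 ; Wren | 127.8 ; Alice | 81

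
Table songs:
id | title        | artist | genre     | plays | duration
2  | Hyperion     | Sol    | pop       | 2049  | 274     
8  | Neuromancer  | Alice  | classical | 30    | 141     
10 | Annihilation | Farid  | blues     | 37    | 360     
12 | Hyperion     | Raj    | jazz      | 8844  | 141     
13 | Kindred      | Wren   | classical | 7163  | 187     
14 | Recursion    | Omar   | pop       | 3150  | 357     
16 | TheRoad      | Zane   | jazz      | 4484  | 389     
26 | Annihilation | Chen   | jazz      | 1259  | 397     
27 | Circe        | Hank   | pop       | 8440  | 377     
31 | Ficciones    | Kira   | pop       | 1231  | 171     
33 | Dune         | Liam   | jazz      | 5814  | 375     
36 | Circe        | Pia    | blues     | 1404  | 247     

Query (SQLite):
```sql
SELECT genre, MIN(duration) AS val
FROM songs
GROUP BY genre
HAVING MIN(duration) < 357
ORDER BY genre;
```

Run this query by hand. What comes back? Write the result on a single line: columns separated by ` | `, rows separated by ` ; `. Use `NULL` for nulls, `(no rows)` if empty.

Partition songs by genre; compute MIN(duration) within each group.
HAVING: keep groups where MIN(duration) < 357.
  blues: ids {10, 36} → MIN(duration)=247
  classical: ids {8, 13} → MIN(duration)=141
  jazz: ids {12, 16, 26, 33} → MIN(duration)=141
  pop: ids {2, 14, 27, 31} → MIN(duration)=171

blues | 247 ; classical | 141 ; jazz | 141 ; pop | 171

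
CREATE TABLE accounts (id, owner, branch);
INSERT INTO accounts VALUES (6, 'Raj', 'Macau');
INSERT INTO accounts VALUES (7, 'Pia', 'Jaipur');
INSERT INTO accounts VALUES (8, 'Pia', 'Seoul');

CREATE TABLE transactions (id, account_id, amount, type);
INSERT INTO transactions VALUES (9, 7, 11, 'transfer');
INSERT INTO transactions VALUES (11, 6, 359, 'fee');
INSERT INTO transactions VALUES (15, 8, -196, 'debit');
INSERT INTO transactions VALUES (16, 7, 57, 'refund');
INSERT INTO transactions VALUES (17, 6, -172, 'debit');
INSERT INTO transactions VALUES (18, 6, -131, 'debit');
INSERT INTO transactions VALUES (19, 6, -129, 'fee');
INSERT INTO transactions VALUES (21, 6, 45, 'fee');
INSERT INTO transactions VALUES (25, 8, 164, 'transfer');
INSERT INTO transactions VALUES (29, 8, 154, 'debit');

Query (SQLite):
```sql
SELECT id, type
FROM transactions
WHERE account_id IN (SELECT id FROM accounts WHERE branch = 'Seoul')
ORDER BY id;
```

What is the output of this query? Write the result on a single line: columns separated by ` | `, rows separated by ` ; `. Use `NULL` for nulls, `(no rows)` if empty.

15 | debit ; 25 | transfer ; 29 | debit

Inner query: accounts.id where branch = 'Seoul'.
Outer: keep transactions rows whose account_id is in that set.
Inner query → {8}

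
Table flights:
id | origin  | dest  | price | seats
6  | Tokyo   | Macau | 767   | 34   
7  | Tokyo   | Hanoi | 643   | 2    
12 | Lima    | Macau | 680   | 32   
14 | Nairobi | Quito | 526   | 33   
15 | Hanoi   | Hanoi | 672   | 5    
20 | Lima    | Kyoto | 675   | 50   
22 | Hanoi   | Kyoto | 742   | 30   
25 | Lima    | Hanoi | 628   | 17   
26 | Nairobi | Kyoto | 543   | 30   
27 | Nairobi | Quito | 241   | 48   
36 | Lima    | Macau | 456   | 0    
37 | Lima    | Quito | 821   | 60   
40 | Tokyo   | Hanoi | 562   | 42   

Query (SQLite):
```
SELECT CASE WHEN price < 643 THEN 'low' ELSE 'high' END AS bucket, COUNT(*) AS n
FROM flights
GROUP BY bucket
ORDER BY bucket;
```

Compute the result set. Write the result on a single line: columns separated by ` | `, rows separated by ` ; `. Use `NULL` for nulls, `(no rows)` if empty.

Bucket rows by price < 643 → 'low' else 'high'; count each bucket.

high | 7 ; low | 6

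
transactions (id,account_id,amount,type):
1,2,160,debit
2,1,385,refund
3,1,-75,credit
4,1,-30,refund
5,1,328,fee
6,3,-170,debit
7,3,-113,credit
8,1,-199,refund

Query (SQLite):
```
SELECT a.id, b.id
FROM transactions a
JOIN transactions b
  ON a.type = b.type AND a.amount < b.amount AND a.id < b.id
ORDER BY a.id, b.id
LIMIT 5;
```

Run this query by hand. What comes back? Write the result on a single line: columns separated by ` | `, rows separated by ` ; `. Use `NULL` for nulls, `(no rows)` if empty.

(no rows)

Pairs (a,b) with same type, a.amount < b.amount, a.id < b.id.
type groups: credit:{3,7} debit:{1,6} fee:{5} refund:{2,4,8}
Ordered by (a.id, b.id); first 5.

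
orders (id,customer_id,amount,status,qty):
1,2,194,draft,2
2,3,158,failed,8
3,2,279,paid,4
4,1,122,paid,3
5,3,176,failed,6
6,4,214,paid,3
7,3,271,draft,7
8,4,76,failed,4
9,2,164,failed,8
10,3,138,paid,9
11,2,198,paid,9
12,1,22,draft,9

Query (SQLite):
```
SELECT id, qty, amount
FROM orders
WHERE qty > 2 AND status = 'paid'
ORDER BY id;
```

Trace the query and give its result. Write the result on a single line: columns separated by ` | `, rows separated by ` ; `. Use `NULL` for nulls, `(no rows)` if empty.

qty > 2: ids {2, 3, 4, 5, 6, 7, 8, 9, 10, 11, 12}
status = 'paid': ids {3, 4, 6, 10, 11}
Combine with AND.

3 | 4 | 279 ; 4 | 3 | 122 ; 6 | 3 | 214 ; 10 | 9 | 138 ; 11 | 9 | 198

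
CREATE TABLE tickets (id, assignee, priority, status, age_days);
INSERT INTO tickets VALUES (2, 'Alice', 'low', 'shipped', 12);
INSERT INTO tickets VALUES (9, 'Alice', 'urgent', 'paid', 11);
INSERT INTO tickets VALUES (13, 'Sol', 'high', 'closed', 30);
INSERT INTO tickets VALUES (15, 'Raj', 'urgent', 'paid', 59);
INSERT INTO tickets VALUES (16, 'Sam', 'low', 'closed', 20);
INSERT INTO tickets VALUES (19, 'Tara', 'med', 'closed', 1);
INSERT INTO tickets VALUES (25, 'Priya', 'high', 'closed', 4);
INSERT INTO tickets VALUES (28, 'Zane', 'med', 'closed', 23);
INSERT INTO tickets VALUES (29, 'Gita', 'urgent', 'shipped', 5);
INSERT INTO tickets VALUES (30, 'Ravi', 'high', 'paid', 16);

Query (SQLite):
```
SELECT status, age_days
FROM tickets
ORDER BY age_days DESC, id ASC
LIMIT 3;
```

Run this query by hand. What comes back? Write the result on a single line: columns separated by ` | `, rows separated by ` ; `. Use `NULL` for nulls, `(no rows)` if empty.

Sort by age_days desc, tiebreak id asc: (59, id=15), (30, id=13), (23, id=28), (20, id=16), (16, id=30), (12, id=2) …. Take first 3.

paid | 59 ; closed | 30 ; closed | 23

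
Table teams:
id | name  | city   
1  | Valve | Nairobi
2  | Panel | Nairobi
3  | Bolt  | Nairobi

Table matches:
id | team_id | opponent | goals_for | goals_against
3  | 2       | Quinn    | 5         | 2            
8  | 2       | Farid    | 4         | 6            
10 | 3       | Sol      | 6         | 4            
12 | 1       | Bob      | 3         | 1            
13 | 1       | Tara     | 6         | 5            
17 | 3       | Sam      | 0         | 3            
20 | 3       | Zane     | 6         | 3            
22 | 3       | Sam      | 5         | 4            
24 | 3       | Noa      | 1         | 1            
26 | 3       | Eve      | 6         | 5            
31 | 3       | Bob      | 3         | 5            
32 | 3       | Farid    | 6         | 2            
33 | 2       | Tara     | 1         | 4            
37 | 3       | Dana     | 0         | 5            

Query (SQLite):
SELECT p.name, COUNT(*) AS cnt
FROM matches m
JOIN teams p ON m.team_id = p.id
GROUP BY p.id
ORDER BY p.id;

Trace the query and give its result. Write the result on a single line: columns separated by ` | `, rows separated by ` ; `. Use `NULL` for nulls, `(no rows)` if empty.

Valve | 2 ; Panel | 3 ; Bolt | 9

Join each matches row to its teams via team_id.
Group joined rows by teams.id; compute COUNT(*) per group.
  1: ids {12, 13} → COUNT(*)=2
  2: ids {3, 8, 33} → COUNT(*)=3
  3: ids {10, 17, 20, 22, 24, 26, 31, 32, 37} → COUNT(*)=9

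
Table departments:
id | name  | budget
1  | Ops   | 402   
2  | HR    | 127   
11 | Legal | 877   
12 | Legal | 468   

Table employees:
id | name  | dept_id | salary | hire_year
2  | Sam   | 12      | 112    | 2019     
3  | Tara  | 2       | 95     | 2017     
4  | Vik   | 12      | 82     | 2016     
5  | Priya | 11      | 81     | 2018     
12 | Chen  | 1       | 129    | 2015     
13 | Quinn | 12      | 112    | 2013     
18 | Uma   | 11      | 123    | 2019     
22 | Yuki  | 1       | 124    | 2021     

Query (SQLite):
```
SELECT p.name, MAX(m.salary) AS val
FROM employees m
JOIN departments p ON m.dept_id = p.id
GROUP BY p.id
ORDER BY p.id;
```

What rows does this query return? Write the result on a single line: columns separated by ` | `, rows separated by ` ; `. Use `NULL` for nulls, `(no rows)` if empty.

Join each employees row to its departments via dept_id.
Group joined rows by departments.id; compute MAX(m.salary) per group.
  1: ids {12, 22} → MAX(m.salary)=129
  2: ids {3} → MAX(m.salary)=95
  11: ids {5, 18} → MAX(m.salary)=123
  12: ids {2, 4, 13} → MAX(m.salary)=112

Ops | 129 ; HR | 95 ; Legal | 123 ; Legal | 112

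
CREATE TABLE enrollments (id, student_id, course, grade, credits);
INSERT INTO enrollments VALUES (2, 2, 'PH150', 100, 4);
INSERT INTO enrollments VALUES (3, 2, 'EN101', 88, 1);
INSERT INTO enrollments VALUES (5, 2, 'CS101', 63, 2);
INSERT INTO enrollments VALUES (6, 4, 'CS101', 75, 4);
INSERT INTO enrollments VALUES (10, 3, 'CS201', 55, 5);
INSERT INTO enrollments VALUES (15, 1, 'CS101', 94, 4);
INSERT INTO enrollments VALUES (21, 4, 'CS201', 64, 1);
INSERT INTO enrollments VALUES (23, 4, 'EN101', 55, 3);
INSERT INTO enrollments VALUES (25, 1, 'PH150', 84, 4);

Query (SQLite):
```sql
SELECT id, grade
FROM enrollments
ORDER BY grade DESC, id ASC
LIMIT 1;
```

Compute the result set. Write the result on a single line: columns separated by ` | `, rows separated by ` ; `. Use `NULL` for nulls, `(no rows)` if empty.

Sort by grade desc, tiebreak id asc: (100, id=2), (94, id=15), (88, id=3), (84, id=25) …. Take first 1.

2 | 100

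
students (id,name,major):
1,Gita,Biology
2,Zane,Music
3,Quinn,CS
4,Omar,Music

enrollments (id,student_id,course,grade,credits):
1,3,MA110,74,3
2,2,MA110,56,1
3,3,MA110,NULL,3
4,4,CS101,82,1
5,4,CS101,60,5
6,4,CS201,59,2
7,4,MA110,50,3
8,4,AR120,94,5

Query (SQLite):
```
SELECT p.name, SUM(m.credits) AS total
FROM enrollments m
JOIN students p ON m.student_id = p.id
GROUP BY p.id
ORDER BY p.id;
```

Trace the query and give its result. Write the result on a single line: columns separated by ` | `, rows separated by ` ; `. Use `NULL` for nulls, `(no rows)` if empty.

Join each enrollments row to its students via student_id.
Group joined rows by students.id; compute SUM(m.credits) per group.
  2: ids {2} → SUM(m.credits)=1
  3: ids {1, 3} → SUM(m.credits)=6
  4: ids {4, 5, 6, 7, 8} → SUM(m.credits)=16

Zane | 1 ; Quinn | 6 ; Omar | 16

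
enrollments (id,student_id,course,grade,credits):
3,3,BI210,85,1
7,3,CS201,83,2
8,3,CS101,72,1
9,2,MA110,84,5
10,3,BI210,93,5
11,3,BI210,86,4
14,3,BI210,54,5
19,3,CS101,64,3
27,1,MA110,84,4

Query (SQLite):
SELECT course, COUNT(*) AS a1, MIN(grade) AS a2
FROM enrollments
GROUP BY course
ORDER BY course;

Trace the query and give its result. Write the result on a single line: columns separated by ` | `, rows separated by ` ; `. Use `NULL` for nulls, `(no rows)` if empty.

BI210 | 4 | 54 ; CS101 | 2 | 64 ; CS201 | 1 | 83 ; MA110 | 2 | 84

Group enrollments by course.
Per group compute: COUNT(*), MIN(grade).
  BI210: ids {3, 10, 11, 14} → COUNT(*)=4, MIN(grade)=54
  CS101: ids {8, 19} → COUNT(*)=2, MIN(grade)=64
  CS201: ids {7} → COUNT(*)=1, MIN(grade)=83
  MA110: ids {9, 27} → COUNT(*)=2, MIN(grade)=84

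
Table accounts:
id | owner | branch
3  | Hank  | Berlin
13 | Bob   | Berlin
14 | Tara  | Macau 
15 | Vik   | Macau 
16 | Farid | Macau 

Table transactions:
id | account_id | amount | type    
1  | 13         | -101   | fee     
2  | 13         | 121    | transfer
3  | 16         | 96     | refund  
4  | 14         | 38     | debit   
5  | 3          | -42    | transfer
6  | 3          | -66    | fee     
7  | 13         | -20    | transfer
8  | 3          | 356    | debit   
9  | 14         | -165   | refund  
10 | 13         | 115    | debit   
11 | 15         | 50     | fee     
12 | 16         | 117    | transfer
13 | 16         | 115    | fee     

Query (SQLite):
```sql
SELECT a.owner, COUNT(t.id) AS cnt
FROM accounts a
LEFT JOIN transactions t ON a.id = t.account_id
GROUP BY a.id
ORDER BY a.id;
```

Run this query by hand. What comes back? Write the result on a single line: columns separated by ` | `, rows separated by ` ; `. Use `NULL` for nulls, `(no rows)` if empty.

Hank | 3 ; Bob | 4 ; Tara | 2 ; Vik | 1 ; Farid | 3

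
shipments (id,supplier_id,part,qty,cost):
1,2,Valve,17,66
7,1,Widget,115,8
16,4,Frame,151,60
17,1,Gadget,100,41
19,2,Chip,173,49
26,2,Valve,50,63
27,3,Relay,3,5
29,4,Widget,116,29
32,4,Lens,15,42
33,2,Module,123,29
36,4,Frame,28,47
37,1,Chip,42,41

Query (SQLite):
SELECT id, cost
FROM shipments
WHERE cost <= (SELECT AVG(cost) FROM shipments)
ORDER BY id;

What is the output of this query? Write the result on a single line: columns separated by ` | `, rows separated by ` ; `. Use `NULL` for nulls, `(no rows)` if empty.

7 | 8 ; 27 | 5 ; 29 | 29 ; 33 | 29

Scalar subquery: AVG(cost) over all shipments rows = 40.0.
Keep rows where cost <= that value.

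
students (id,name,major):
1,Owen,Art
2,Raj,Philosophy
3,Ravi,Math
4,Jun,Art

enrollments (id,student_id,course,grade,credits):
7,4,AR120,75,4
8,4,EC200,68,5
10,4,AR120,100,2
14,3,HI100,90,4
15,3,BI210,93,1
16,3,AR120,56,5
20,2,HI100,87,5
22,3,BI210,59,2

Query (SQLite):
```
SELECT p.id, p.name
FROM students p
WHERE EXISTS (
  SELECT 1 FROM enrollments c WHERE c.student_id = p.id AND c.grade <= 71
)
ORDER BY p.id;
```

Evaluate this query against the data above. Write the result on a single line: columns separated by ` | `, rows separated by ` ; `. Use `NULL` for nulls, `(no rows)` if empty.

For each students row, check whether any enrollments with matching student_id has grade <= 71.
Keep rows where that is true.

3 | Ravi ; 4 | Jun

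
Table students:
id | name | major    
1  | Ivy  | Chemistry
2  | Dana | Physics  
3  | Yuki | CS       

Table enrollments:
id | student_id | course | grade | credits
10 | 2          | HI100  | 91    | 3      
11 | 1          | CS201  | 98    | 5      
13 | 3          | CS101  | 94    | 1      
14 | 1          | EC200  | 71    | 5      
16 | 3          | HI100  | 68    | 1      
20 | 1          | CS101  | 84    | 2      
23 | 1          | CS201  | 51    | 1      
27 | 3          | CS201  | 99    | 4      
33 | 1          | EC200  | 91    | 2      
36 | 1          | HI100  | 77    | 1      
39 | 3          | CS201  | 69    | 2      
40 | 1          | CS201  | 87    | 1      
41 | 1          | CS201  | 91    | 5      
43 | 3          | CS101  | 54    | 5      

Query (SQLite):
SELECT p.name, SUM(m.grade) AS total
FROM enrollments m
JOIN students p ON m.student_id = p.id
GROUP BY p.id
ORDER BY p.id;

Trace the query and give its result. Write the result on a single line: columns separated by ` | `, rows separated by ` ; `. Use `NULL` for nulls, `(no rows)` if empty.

Ivy | 650 ; Dana | 91 ; Yuki | 384

Join each enrollments row to its students via student_id.
Group joined rows by students.id; compute SUM(m.grade) per group.
  1: ids {11, 14, 20, 23, 33, 36, 40, 41} → SUM(m.grade)=650
  2: ids {10} → SUM(m.grade)=91
  3: ids {13, 16, 27, 39, 43} → SUM(m.grade)=384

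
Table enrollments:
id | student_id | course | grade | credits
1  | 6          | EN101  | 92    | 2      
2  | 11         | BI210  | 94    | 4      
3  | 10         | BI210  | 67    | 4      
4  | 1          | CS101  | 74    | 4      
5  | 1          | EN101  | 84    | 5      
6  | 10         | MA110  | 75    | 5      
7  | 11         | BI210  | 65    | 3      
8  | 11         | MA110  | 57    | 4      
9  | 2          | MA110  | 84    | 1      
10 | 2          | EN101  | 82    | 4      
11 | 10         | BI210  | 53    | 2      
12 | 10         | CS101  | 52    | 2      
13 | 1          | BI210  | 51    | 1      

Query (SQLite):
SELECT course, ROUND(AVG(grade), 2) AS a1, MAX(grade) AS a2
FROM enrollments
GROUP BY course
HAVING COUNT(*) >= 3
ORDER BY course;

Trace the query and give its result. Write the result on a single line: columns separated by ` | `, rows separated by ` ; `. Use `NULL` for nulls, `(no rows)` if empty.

Group enrollments by course.
Per group compute: ROUND(AVG(grade), 2), MAX(grade).
HAVING: drop groups with fewer than 3 rows.
  BI210: ids {2, 3, 7, 11, 13} → ROUND(AVG(grade), 2)=66, MAX(grade)=94
  CS101: ids {4, 12} → ROUND(AVG(grade), 2)=63, MAX(grade)=74
  EN101: ids {1, 5, 10} → ROUND(AVG(grade), 2)=86, MAX(grade)=92
  MA110: ids {6, 8, 9} → ROUND(AVG(grade), 2)=72, MAX(grade)=84

BI210 | 66 | 94 ; EN101 | 86 | 92 ; MA110 | 72 | 84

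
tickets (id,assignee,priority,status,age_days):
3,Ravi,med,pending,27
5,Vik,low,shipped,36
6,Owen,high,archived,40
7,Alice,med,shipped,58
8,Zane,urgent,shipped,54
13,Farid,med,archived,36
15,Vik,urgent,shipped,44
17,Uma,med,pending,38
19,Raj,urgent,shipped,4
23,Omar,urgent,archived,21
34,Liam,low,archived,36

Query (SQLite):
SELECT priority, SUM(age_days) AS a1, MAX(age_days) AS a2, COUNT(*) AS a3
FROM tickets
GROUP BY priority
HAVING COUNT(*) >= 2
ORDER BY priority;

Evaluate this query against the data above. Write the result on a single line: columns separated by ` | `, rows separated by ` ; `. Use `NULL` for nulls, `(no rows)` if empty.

Group tickets by priority.
Per group compute: SUM(age_days), MAX(age_days), COUNT(*).
HAVING: drop groups with fewer than 2 rows.
  high: ids {6} → SUM(age_days)=40, MAX(age_days)=40, COUNT(*)=1
  low: ids {5, 34} → SUM(age_days)=72, MAX(age_days)=36, COUNT(*)=2
  med: ids {3, 7, 13, 17} → SUM(age_days)=159, MAX(age_days)=58, COUNT(*)=4
  urgent: ids {8, 15, 19, 23} → SUM(age_days)=123, MAX(age_days)=54, COUNT(*)=4

low | 72 | 36 | 2 ; med | 159 | 58 | 4 ; urgent | 123 | 54 | 4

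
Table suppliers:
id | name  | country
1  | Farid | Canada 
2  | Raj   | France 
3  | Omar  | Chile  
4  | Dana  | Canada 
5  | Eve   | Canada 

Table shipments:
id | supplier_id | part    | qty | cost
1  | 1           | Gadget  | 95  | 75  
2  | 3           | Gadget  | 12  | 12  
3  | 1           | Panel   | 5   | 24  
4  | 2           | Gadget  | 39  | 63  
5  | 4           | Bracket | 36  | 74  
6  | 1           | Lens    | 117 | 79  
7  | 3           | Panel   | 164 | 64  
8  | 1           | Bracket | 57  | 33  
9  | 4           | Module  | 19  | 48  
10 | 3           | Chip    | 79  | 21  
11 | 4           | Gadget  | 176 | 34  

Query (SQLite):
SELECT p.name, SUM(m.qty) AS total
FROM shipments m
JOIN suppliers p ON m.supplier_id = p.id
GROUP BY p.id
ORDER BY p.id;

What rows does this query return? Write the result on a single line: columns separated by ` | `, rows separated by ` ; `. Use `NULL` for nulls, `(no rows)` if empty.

Farid | 274 ; Raj | 39 ; Omar | 255 ; Dana | 231

Join each shipments row to its suppliers via supplier_id.
Group joined rows by suppliers.id; compute SUM(m.qty) per group.
  1: ids {1, 3, 6, 8} → SUM(m.qty)=274
  2: ids {4} → SUM(m.qty)=39
  3: ids {2, 7, 10} → SUM(m.qty)=255
  4: ids {5, 9, 11} → SUM(m.qty)=231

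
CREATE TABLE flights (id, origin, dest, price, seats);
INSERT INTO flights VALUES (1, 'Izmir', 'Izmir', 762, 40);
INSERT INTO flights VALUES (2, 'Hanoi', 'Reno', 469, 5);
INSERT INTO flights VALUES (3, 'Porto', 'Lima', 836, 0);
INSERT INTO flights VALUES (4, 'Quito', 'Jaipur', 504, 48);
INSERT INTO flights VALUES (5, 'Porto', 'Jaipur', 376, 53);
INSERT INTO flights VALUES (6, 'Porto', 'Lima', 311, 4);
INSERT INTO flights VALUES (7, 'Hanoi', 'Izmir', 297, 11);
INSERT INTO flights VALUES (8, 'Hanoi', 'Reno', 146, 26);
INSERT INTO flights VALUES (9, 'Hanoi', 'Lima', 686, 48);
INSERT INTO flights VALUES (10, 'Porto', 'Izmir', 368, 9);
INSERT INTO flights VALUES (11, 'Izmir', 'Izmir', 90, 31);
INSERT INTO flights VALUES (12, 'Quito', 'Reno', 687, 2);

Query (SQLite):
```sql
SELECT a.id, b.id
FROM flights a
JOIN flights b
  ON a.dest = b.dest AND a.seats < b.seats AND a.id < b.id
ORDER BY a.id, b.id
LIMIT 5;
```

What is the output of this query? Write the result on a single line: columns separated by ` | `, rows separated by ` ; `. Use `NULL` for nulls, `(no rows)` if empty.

Pairs (a,b) with same dest, a.seats < b.seats, a.id < b.id.
dest groups: Izmir:{1,7,10,11} Jaipur:{4,5} Lima:{3,6,9} Reno:{2,8,12}
Ordered by (a.id, b.id); first 5.

2 | 8 ; 3 | 6 ; 3 | 9 ; 4 | 5 ; 6 | 9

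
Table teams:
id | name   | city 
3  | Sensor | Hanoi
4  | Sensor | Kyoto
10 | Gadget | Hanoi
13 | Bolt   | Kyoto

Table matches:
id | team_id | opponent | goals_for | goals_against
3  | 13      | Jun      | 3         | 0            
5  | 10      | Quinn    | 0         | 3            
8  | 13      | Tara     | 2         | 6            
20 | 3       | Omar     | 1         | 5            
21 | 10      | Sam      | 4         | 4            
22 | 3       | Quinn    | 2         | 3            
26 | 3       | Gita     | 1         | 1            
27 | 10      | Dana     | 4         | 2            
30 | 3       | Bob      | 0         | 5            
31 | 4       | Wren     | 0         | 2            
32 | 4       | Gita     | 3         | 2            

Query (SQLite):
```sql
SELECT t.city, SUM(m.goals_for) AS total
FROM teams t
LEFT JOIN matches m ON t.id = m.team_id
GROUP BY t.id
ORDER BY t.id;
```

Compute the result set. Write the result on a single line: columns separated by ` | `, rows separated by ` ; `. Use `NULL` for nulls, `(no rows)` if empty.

LEFT JOIN keeps every teams row; unmatched ones get NULL for matches columns.
Group by teams.id and compute SUM(m.goals_for). SUM over an all-NULL group is NULL.
  3: ids {20, 22, 26, 30} → SUM(m.goals_for)=4
  4: ids {31, 32} → SUM(m.goals_for)=3
  10: ids {5, 21, 27} → SUM(m.goals_for)=8
  13: ids {3, 8} → SUM(m.goals_for)=5

Hanoi | 4 ; Kyoto | 3 ; Hanoi | 8 ; Kyoto | 5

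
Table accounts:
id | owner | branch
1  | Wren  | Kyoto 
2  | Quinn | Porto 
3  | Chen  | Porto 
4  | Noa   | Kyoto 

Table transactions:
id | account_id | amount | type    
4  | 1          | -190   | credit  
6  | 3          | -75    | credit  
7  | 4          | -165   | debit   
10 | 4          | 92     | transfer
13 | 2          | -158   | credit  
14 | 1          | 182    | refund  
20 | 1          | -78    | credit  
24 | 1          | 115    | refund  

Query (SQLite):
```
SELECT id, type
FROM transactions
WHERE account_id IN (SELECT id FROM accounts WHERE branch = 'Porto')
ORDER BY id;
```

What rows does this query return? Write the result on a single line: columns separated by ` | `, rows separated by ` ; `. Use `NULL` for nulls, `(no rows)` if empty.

Inner query: accounts.id where branch = 'Porto'.
Outer: keep transactions rows whose account_id is in that set.
Inner query → {2, 3}

6 | credit ; 13 | credit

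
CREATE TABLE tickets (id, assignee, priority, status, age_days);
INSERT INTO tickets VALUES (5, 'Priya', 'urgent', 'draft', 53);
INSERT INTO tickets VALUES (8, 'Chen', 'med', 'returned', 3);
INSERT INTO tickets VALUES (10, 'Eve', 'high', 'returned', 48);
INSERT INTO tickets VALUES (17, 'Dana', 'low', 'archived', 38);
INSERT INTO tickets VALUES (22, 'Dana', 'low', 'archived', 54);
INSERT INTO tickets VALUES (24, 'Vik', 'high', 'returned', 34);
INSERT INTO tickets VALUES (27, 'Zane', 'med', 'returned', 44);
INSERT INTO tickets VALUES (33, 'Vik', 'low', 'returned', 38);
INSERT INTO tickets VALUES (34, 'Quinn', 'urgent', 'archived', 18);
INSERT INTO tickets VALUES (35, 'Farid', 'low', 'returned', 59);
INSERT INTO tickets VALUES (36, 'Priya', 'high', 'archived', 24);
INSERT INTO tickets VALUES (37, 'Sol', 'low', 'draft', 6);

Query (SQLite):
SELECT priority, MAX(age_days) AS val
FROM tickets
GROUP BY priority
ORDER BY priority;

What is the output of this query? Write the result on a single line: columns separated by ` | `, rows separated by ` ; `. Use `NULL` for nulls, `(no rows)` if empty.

high | 48 ; low | 59 ; med | 44 ; urgent | 53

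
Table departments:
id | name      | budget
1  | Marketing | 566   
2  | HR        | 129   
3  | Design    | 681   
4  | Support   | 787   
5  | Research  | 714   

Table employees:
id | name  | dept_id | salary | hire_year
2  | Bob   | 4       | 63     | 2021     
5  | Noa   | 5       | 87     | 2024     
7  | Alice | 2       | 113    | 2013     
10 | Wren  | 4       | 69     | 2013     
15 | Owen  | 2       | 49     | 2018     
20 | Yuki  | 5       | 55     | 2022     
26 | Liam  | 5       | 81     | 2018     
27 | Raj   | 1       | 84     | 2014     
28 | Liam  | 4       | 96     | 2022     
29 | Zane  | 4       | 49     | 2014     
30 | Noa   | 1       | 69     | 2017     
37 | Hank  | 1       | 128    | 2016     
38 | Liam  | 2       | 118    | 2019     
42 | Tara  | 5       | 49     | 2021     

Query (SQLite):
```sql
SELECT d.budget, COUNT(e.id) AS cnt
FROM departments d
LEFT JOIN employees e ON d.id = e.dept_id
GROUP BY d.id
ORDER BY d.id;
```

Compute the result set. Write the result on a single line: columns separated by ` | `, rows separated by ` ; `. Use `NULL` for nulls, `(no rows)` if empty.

LEFT JOIN keeps every departments row; unmatched ones get NULL for employees columns.
Group by departments.id and compute COUNT(e.id). COUNT(col) of an all-NULL group is 0.
  1: ids {27, 30, 37} → COUNT(e.id)=3
  2: ids {7, 15, 38} → COUNT(e.id)=3
  3: ids {—} → COUNT(e.id)=0
  4: ids {2, 10, 28, 29} → COUNT(e.id)=4
  5: ids {5, 20, 26, 42} → COUNT(e.id)=4

566 | 3 ; 129 | 3 ; 681 | 0 ; 787 | 4 ; 714 | 4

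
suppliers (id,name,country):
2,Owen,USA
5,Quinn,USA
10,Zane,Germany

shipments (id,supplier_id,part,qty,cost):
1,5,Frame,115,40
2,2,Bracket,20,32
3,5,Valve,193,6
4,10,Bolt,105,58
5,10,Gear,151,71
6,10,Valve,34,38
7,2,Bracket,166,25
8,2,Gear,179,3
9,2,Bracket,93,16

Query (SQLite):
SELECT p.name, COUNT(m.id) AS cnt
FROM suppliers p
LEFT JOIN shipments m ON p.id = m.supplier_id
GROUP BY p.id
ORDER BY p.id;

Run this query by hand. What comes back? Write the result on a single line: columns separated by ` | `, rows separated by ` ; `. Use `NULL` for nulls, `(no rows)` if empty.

LEFT JOIN keeps every suppliers row; unmatched ones get NULL for shipments columns.
Group by suppliers.id and compute COUNT(m.id). COUNT(col) of an all-NULL group is 0.
  2: ids {2, 7, 8, 9} → COUNT(m.id)=4
  5: ids {1, 3} → COUNT(m.id)=2
  10: ids {4, 5, 6} → COUNT(m.id)=3

Owen | 4 ; Quinn | 2 ; Zane | 3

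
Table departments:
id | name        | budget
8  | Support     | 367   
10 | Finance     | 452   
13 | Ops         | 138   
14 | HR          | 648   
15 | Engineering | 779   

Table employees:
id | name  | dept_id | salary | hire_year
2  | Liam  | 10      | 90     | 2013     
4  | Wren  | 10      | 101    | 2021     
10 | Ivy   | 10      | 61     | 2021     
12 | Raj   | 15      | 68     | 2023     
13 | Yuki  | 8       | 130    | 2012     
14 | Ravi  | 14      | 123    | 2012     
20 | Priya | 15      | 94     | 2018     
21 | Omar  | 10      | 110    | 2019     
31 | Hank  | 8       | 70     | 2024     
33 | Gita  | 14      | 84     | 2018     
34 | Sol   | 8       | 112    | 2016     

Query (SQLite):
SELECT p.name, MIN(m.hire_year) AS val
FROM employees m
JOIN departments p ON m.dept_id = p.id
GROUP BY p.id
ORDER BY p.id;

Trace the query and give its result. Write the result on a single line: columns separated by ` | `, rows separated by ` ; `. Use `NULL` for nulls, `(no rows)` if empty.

Join each employees row to its departments via dept_id.
Group joined rows by departments.id; compute MIN(m.hire_year) per group.
  8: ids {13, 31, 34} → MIN(m.hire_year)=2012
  10: ids {2, 4, 10, 21} → MIN(m.hire_year)=2013
  14: ids {14, 33} → MIN(m.hire_year)=2012
  15: ids {12, 20} → MIN(m.hire_year)=2018

Support | 2012 ; Finance | 2013 ; HR | 2012 ; Engineering | 2018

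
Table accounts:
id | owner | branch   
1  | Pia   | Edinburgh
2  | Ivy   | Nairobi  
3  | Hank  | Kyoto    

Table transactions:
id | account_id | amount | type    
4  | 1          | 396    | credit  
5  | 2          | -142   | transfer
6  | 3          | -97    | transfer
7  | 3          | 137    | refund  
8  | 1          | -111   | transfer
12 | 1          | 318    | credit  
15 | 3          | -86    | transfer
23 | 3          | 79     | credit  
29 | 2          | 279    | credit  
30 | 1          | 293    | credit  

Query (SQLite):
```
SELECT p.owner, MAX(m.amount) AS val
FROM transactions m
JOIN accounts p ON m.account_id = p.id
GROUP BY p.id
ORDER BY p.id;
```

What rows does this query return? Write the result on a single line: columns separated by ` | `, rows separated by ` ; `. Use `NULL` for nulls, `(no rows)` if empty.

Pia | 396 ; Ivy | 279 ; Hank | 137

Join each transactions row to its accounts via account_id.
Group joined rows by accounts.id; compute MAX(m.amount) per group.
  1: ids {4, 8, 12, 30} → MAX(m.amount)=396
  2: ids {5, 29} → MAX(m.amount)=279
  3: ids {6, 7, 15, 23} → MAX(m.amount)=137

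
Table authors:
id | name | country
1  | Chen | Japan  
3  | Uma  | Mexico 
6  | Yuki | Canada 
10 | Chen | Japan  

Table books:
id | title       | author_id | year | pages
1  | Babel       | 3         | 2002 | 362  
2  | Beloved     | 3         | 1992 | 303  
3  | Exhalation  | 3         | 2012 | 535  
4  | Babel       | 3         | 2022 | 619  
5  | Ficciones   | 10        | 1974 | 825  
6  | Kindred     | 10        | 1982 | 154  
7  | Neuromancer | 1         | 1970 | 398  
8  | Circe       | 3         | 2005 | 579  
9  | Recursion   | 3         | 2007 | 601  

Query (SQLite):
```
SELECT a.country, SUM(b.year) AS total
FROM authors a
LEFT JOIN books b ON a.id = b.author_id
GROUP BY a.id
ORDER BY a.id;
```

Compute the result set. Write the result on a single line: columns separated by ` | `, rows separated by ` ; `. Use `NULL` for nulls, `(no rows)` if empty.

LEFT JOIN keeps every authors row; unmatched ones get NULL for books columns.
Group by authors.id and compute SUM(b.year). SUM over an all-NULL group is NULL.
  1: ids {7} → SUM(b.year)=1970
  3: ids {1, 2, 3, 4, 8, 9} → SUM(b.year)=12040
  6: ids {—} → SUM(b.year)=NULL
  10: ids {5, 6} → SUM(b.year)=3956

Japan | 1970 ; Mexico | 12040 ; Canada | NULL ; Japan | 3956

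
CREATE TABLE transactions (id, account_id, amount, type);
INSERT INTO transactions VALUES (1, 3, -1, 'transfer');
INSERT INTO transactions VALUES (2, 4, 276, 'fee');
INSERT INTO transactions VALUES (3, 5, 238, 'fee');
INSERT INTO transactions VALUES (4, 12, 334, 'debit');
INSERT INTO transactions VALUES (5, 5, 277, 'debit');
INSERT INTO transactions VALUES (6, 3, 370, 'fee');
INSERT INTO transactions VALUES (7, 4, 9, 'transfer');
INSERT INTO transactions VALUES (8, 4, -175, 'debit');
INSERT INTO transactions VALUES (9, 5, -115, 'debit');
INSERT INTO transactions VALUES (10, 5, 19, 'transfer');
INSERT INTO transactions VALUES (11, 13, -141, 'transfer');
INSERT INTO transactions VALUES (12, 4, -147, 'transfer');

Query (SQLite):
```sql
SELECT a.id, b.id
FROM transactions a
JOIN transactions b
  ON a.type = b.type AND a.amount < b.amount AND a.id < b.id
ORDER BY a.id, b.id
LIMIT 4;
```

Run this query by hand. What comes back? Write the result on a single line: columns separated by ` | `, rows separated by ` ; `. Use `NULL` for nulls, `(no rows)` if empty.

Pairs (a,b) with same type, a.amount < b.amount, a.id < b.id.
type groups: debit:{4,5,8,9} fee:{2,3,6} transfer:{1,7,10,11,12}
Ordered by (a.id, b.id); first 4.

1 | 7 ; 1 | 10 ; 2 | 6 ; 3 | 6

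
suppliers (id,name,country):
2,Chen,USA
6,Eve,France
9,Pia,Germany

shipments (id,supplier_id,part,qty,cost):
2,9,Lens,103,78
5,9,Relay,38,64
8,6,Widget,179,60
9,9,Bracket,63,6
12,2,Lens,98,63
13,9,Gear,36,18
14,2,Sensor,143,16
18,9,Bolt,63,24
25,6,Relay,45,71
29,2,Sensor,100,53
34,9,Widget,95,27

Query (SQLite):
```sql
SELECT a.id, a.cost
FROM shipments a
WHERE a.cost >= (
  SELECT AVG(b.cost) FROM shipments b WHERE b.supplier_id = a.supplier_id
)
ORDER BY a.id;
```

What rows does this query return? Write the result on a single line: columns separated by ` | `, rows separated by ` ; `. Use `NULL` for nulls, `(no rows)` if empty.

2 | 78 ; 5 | 64 ; 12 | 63 ; 25 | 71 ; 29 | 53

For each shipments row a, compute AVG(cost) over rows sharing a.supplier_id.
Keep row a if a.cost >= that per-group AVG.
  supplier_id=2: AVG(cost) = 44.0
  supplier_id=6: AVG(cost) = 65.5
  supplier_id=9: AVG(cost) = 36.166667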